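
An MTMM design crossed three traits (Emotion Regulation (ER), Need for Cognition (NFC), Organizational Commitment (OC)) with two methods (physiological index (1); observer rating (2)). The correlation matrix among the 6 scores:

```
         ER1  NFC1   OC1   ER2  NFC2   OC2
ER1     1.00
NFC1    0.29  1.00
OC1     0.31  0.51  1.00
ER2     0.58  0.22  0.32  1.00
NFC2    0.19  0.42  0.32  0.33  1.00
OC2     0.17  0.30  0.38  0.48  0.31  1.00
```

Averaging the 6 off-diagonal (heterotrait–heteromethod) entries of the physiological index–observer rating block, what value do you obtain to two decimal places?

0.25

HTHM values (method 1 × method 2): 0.19, 0.17, 0.22, 0.30, 0.32, 0.32; mean = 1.52/6 = 0.25.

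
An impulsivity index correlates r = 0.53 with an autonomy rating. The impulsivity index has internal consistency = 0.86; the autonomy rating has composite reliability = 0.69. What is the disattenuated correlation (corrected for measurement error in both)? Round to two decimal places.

r_true = r_obs / √(r_xx · r_yy) = 0.53 / √(0.86 × 0.69) = 0.53 / √0.5934 = 0.53 / 0.7703 ≈ 0.69.

0.69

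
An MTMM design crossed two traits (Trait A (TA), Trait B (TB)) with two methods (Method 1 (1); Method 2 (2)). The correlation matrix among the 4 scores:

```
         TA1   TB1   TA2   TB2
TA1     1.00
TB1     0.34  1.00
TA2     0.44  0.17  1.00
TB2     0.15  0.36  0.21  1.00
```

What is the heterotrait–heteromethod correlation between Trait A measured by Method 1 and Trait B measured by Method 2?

Different traits and methods: r(TA1, TB2) = 0.15.

0.15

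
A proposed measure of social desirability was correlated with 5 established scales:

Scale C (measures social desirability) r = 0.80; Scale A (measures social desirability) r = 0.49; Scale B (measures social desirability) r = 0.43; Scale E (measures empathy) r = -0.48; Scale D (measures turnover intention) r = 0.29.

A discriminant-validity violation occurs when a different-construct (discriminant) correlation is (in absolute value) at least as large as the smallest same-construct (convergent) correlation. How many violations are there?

1

Convergent (same construct = social desirability): Scale C, Scale A, Scale B.
Smallest convergent = 0.43. Discriminant |r|: 0.48, 0.29; count ≥ 0.43 → 1.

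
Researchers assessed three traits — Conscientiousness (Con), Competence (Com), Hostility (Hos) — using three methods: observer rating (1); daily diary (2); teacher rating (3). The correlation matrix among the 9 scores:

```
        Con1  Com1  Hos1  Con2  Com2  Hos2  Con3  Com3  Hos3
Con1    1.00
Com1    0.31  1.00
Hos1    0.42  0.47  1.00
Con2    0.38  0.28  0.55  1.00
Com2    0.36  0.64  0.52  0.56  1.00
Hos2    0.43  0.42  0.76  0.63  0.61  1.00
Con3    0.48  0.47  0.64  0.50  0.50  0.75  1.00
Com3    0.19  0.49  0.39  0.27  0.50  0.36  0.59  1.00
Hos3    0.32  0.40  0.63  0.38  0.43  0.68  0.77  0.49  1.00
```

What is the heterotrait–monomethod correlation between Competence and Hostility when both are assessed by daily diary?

Different traits, same method: r(Com2, Hos2) = 0.61.

0.61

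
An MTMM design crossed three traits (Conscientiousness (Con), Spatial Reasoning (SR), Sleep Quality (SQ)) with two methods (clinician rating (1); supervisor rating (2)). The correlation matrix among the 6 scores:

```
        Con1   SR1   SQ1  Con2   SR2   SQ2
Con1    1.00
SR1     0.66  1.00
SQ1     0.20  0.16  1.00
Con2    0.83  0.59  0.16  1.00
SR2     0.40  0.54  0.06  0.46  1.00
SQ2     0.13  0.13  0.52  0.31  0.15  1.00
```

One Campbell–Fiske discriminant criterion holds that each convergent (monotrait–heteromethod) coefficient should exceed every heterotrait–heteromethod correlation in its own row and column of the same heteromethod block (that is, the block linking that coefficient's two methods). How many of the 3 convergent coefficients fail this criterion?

Each convergent coefficient versus the relevant comparison correlations:
Con (methods 1·2): 0.83 vs {0.40, 0.59, 0.13, 0.16} → pass.
SR (methods 1·2): 0.54 vs {0.59, 0.40, 0.13, 0.06} → fail.
SQ (methods 1·2): 0.52 vs {0.16, 0.13, 0.06, 0.13} → pass.
1 of 3 fail.

1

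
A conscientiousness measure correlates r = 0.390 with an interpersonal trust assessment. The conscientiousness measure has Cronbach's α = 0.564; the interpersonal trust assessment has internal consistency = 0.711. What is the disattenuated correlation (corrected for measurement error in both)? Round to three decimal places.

r_true = r_obs / √(r_xx · r_yy) = 0.390 / √(0.564 × 0.711) = 0.390 / √0.401004 = 0.390 / 0.6332 ≈ 0.616.

0.616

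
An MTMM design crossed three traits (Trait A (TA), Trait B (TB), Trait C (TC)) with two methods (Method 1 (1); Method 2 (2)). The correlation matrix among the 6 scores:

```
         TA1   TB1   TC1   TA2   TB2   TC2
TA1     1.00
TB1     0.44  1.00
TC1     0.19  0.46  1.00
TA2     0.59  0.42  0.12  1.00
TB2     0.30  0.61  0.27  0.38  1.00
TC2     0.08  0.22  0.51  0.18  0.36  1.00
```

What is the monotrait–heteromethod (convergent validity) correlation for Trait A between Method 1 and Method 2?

0.59

Same trait (TA), different methods: r(TA1, TA2) = 0.59.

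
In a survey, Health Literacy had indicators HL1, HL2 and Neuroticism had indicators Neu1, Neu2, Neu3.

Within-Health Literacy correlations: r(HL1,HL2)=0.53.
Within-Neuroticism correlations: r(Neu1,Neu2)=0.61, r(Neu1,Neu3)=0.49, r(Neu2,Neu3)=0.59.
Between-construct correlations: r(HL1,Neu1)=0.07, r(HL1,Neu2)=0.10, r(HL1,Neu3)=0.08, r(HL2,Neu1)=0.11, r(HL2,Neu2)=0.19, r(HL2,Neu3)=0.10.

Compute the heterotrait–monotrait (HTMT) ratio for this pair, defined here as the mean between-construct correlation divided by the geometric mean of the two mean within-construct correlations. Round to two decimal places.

0.20

Mean between = 0.65/6 = 0.1083.
Mean within-HL = 0.53/1 = 0.5300; mean within-Neu = 1.69/3 = 0.5633.
Geometric mean = √(0.5300 × 0.5633) = 0.5464.
HTMT = 0.1083 / 0.5464 = 0.20.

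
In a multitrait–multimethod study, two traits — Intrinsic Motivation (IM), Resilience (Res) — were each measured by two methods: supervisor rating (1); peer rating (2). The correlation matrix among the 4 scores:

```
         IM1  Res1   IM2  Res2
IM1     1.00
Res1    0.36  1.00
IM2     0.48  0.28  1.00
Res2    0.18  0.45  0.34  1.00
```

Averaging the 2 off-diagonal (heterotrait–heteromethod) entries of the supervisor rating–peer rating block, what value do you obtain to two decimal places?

0.23

HTHM values (method 1 × method 2): 0.18, 0.28; mean = 0.46/2 = 0.23.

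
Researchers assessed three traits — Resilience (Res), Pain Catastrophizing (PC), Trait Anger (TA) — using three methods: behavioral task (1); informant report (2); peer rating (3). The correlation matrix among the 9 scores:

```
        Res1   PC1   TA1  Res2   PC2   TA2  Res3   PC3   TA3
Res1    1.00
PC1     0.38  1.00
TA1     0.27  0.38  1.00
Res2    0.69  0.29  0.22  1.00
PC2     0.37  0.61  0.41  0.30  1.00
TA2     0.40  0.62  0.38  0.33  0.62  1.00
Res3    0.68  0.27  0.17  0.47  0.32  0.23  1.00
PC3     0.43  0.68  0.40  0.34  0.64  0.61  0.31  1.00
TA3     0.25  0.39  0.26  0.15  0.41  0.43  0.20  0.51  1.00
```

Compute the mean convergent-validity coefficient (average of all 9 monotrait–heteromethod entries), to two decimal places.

0.54

Convergent values: 0.69, 0.68, 0.47, 0.61, 0.68, 0.64, 0.38, 0.26, 0.43; mean = 4.84/9 = 0.54.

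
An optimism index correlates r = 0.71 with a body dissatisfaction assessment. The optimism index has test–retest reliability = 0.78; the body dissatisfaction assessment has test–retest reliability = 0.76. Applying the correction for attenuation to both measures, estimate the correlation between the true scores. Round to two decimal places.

r_true = r_obs / √(r_xx · r_yy) = 0.71 / √(0.78 × 0.76) = 0.71 / √0.5928 = 0.71 / 0.7699 ≈ 0.92.

0.92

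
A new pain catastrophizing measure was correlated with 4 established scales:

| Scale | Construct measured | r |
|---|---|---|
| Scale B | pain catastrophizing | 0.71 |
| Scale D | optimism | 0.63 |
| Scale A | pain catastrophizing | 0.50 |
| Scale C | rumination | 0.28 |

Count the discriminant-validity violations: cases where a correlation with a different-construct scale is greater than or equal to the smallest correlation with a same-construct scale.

1

Convergent (same construct = pain catastrophizing): Scale B, Scale A.
Smallest convergent = 0.50. Discriminant values: 0.63, 0.28; count ≥ 0.50 → 1.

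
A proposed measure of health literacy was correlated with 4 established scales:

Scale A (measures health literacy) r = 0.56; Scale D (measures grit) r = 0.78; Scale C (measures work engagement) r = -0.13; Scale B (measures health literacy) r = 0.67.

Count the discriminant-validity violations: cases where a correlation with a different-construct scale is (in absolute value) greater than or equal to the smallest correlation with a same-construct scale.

Convergent (same construct = health literacy): Scale A, Scale B.
Smallest convergent = 0.56. Discriminant |r|: 0.78, 0.13; count ≥ 0.56 → 1.

1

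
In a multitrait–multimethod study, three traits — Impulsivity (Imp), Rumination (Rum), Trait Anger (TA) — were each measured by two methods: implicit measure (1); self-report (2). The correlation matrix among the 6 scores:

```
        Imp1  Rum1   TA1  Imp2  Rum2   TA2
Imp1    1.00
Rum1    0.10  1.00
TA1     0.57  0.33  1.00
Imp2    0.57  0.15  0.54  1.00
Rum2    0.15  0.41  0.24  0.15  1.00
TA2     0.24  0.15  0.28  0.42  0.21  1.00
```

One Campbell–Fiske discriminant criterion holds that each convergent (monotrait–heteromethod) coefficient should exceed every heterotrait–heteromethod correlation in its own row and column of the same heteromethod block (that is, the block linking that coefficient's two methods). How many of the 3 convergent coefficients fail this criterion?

Convergent coefficients and their comparison sets:
Imp (methods 1·2): 0.57 vs {0.15, 0.15, 0.24, 0.54} → pass.
Rum (methods 1·2): 0.41 vs {0.15, 0.15, 0.15, 0.24} → pass.
TA (methods 1·2): 0.28 vs {0.54, 0.24, 0.24, 0.15} → fail.
1 of 3 fail.

1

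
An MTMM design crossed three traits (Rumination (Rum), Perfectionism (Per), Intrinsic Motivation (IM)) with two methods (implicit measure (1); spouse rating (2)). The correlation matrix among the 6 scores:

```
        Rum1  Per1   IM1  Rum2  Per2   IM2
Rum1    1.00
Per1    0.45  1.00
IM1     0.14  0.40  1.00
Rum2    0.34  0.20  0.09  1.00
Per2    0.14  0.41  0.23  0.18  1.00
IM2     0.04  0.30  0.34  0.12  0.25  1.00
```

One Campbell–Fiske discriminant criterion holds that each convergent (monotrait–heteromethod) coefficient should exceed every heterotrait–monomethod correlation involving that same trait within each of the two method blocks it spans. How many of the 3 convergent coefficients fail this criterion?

Convergent coefficients and their comparison sets:
Rum (methods 1·2): 0.34 vs {0.45, 0.18, 0.14, 0.12} → fail.
Per (methods 1·2): 0.41 vs {0.45, 0.18, 0.40, 0.25} → fail.
IM (methods 1·2): 0.34 vs {0.14, 0.12, 0.40, 0.25} → fail.
3 of 3 fail.

3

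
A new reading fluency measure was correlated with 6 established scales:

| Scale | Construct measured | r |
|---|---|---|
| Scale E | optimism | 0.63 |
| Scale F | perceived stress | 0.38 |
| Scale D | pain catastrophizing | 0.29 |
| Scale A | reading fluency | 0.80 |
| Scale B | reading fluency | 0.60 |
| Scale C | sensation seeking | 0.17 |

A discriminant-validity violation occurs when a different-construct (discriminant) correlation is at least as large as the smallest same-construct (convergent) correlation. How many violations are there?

1

Convergent (same construct = reading fluency): Scale A, Scale B.
Smallest convergent = 0.60. Discriminant values: 0.63, 0.38, 0.29, 0.17; count ≥ 0.60 → 1.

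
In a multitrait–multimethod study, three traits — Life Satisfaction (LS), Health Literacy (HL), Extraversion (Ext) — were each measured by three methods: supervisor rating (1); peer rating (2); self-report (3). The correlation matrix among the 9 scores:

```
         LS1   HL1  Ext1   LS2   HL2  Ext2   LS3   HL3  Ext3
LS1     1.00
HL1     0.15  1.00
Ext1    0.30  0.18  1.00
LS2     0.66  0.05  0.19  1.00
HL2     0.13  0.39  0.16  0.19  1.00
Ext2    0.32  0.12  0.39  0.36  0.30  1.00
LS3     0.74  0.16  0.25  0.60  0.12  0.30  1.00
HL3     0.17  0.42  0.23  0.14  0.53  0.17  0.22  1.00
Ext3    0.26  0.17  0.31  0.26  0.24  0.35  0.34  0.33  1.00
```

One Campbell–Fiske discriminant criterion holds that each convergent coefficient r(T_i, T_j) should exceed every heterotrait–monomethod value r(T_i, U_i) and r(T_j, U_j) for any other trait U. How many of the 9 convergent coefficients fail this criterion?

2

Checking each validity diagonal entry against its comparison values:
LS (methods 1·2): 0.66 vs {0.15, 0.19, 0.30, 0.36} → pass.
LS (methods 1·3): 0.74 vs {0.15, 0.22, 0.30, 0.34} → pass.
LS (methods 2·3): 0.60 vs {0.19, 0.22, 0.36, 0.34} → pass.
HL (methods 1·2): 0.39 vs {0.15, 0.19, 0.18, 0.30} → pass.
HL (methods 1·3): 0.42 vs {0.15, 0.22, 0.18, 0.33} → pass.
HL (methods 2·3): 0.53 vs {0.19, 0.22, 0.30, 0.33} → pass.
Ext (methods 1·2): 0.39 vs {0.30, 0.36, 0.18, 0.30} → pass.
Ext (methods 1·3): 0.31 vs {0.30, 0.34, 0.18, 0.33} → fail.
Ext (methods 2·3): 0.35 vs {0.36, 0.34, 0.30, 0.33} → fail.
2 of 9 fail.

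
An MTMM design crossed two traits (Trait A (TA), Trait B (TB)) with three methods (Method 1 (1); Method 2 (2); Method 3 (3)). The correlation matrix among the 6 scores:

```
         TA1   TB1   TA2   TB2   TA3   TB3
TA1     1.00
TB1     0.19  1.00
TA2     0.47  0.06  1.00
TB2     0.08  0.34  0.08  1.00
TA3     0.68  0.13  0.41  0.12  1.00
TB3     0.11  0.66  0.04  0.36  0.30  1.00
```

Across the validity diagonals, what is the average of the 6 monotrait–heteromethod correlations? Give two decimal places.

0.49

Convergent values: 0.47, 0.68, 0.41, 0.34, 0.66, 0.36; mean = 2.92/6 = 0.49.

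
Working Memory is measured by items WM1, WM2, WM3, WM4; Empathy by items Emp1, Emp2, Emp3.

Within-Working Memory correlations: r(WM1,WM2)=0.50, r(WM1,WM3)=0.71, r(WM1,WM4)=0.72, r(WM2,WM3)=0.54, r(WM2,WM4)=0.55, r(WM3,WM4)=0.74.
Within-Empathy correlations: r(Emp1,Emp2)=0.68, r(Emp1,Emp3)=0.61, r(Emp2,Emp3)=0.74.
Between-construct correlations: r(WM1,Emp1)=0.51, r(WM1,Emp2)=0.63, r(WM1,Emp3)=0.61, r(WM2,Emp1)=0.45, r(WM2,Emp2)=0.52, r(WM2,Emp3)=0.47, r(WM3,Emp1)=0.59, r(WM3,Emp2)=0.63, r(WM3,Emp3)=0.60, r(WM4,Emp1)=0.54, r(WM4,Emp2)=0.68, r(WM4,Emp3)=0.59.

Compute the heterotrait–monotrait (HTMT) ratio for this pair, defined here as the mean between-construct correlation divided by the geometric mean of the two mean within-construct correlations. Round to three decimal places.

Mean heterotrait r = 6.82/12 = 0.5683.
Mean within-WM = 3.76/6 = 0.6267; mean within-Emp = 2.03/3 = 0.6767.
Geometric mean = √(0.6267 × 0.6767) = 0.6512.
HTMT = 0.5683 / 0.6512 = 0.873.

0.873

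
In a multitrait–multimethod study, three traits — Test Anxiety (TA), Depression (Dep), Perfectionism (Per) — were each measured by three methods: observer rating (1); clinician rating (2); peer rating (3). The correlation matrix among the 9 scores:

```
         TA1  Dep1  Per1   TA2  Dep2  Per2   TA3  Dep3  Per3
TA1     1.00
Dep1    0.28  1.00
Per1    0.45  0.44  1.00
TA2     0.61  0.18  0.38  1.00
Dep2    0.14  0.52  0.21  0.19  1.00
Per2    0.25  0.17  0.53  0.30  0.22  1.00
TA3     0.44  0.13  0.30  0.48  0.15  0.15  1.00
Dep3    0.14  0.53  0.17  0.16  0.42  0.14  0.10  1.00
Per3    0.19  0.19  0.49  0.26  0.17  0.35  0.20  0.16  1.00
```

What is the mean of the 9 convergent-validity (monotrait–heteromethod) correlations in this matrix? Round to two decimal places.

Convergent values: 0.61, 0.44, 0.48, 0.52, 0.53, 0.42, 0.53, 0.49, 0.35; mean = 4.37/9 = 0.49.

0.49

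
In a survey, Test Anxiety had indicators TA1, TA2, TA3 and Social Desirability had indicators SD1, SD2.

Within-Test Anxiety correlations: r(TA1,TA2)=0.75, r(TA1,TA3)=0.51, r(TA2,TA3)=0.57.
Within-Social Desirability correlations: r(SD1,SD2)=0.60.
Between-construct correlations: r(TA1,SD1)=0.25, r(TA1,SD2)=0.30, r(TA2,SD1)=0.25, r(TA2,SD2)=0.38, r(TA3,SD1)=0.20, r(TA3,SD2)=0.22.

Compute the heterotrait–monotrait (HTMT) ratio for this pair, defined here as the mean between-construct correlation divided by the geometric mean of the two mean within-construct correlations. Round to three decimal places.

0.441

Mean between = 1.60/6 = 0.2667.
Mean within-TA = 1.83/3 = 0.6100; mean within-SD = 0.60/1 = 0.6000.
Geometric mean = √(0.6100 × 0.6000) = 0.6050.
HTMT = 0.2667 / 0.6050 = 0.441.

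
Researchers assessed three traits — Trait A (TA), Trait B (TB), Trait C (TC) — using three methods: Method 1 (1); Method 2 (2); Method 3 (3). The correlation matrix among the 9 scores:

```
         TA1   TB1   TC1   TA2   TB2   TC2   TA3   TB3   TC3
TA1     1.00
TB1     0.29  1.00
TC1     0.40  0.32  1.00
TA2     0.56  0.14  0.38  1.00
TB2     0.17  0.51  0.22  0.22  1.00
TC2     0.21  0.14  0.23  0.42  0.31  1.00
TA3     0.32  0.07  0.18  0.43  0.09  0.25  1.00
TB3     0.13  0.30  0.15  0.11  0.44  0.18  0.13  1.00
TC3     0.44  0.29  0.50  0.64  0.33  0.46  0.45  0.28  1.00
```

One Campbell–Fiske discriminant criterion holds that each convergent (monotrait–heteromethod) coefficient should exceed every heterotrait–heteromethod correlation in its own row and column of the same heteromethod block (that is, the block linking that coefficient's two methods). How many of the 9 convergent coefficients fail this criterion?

Convergent coefficients and their comparison sets:
TA (methods 1·2): 0.56 vs {0.17, 0.14, 0.21, 0.38} → pass.
TA (methods 1·3): 0.32 vs {0.13, 0.07, 0.44, 0.18} → fail.
TA (methods 2·3): 0.43 vs {0.11, 0.09, 0.64, 0.25} → fail.
TB (methods 1·2): 0.51 vs {0.14, 0.17, 0.14, 0.22} → pass.
TB (methods 1·3): 0.30 vs {0.07, 0.13, 0.29, 0.15} → pass.
TB (methods 2·3): 0.44 vs {0.09, 0.11, 0.33, 0.18} → pass.
TC (methods 1·2): 0.23 vs {0.38, 0.21, 0.22, 0.14} → fail.
TC (methods 1·3): 0.50 vs {0.18, 0.44, 0.15, 0.29} → pass.
TC (methods 2·3): 0.46 vs {0.25, 0.64, 0.18, 0.33} → fail.
4 of 9 fail.

4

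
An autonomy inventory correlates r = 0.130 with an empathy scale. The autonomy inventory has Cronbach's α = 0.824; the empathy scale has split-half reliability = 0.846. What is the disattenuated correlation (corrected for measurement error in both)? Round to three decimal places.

r_true = r_obs / √(r_xx · r_yy) = 0.130 / √(0.824 × 0.846) = 0.130 / √0.697104 = 0.130 / 0.8349 ≈ 0.156.

0.156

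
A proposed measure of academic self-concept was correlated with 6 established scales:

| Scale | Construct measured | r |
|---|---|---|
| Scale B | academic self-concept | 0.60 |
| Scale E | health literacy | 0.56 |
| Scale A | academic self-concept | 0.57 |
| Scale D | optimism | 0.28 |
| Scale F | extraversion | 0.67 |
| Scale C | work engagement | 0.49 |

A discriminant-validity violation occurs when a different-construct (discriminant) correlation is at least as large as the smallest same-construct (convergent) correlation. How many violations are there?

Convergent (same construct = academic self-concept): Scale B, Scale A.
Smallest convergent = 0.57. Discriminant values: 0.56, 0.28, 0.67, 0.49; count ≥ 0.57 → 1.

1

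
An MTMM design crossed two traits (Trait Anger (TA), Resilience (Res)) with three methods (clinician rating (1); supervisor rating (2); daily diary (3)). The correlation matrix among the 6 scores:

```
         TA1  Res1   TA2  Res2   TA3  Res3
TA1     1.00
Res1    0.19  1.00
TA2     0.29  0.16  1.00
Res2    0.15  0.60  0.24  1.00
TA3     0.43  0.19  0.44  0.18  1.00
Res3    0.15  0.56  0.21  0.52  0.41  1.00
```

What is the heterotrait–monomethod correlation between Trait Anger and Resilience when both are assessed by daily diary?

0.41

Different traits, same method: r(TA3, Res3) = 0.41.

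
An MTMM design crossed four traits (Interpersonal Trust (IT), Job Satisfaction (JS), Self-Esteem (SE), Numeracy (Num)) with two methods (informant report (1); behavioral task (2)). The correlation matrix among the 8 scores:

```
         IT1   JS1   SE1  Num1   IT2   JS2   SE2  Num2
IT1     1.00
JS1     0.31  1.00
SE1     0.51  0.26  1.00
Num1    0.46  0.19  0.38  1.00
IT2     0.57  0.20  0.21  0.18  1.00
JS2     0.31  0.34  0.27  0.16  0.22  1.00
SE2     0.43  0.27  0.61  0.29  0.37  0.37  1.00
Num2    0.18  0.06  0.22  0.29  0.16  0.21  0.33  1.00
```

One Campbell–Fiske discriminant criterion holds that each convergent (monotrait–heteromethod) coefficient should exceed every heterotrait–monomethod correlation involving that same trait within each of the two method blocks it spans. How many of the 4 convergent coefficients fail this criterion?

Each convergent coefficient versus the relevant comparison correlations:
IT (methods 1·2): 0.57 vs {0.31, 0.22, 0.51, 0.37, 0.46, 0.16} → pass.
JS (methods 1·2): 0.34 vs {0.31, 0.22, 0.26, 0.37, 0.19, 0.21} → fail.
SE (methods 1·2): 0.61 vs {0.51, 0.37, 0.26, 0.37, 0.38, 0.33} → pass.
Num (methods 1·2): 0.29 vs {0.46, 0.16, 0.19, 0.21, 0.38, 0.33} → fail.
2 of 4 fail.

2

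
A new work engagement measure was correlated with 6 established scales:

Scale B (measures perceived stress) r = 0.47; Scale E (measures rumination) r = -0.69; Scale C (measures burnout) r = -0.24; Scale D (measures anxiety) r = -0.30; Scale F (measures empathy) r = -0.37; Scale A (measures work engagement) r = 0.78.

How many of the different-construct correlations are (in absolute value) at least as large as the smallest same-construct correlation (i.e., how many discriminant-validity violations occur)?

0

Convergent (same construct = work engagement): Scale A.
Smallest convergent = 0.78. Discriminant |r|: 0.47, 0.69, 0.24, 0.30, 0.37; count ≥ 0.78 → 0.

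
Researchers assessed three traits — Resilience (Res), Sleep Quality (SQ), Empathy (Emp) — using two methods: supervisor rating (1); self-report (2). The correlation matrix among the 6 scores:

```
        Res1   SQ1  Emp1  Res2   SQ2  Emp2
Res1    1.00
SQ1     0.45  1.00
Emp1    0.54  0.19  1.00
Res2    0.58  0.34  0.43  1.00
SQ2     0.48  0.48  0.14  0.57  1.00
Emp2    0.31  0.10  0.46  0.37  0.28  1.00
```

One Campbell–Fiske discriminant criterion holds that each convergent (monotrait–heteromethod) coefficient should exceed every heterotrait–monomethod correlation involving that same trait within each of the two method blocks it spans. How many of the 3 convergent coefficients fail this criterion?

Checking each validity diagonal entry against its comparison values:
Res (methods 1·2): 0.58 vs {0.45, 0.57, 0.54, 0.37} → pass.
SQ (methods 1·2): 0.48 vs {0.45, 0.57, 0.19, 0.28} → fail.
Emp (methods 1·2): 0.46 vs {0.54, 0.37, 0.19, 0.28} → fail.
2 of 3 fail.

2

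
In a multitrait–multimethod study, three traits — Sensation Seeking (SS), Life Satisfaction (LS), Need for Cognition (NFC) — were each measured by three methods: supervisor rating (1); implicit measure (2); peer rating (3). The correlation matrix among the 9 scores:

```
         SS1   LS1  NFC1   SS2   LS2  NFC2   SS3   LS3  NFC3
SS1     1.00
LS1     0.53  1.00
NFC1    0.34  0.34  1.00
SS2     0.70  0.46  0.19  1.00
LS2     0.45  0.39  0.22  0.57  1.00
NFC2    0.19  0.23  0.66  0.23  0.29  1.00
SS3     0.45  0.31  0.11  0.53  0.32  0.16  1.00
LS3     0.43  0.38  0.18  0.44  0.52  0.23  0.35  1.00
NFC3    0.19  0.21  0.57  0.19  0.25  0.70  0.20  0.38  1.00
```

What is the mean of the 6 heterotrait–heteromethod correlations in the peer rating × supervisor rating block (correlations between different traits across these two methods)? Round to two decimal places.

0.24

HTHM values (method 3 × method 1): 0.31, 0.11, 0.43, 0.18, 0.19, 0.21; mean = 1.43/6 = 0.24.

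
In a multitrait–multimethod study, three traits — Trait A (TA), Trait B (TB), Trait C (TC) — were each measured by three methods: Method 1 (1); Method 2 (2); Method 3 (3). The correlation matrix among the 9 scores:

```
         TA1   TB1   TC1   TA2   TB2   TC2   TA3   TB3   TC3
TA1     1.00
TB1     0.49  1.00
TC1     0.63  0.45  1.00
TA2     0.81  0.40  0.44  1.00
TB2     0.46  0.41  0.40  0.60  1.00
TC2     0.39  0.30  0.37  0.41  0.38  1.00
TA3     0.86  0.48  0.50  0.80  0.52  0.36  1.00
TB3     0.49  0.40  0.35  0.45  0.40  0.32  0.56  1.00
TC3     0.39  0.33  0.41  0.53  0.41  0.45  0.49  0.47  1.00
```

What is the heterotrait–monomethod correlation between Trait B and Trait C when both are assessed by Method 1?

0.45

Different traits, same method: r(TB1, TC1) = 0.45.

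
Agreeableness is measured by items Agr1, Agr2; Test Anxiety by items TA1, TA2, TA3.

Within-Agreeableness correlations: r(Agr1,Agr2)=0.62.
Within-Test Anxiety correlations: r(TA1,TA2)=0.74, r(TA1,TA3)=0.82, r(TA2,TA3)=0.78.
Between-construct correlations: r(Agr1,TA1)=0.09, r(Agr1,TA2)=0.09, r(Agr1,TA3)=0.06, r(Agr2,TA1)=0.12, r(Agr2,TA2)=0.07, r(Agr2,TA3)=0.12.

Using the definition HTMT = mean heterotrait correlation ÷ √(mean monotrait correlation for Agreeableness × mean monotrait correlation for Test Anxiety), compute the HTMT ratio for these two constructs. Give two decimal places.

Between-construct mean = 0.55/6 = 0.0917.
Mean within-Agr = 0.62/1 = 0.6200; mean within-TA = 2.34/3 = 0.7800.
Geometric mean = √(0.6200 × 0.7800) = 0.6954.
HTMT = 0.0917 / 0.6954 = 0.13.

0.13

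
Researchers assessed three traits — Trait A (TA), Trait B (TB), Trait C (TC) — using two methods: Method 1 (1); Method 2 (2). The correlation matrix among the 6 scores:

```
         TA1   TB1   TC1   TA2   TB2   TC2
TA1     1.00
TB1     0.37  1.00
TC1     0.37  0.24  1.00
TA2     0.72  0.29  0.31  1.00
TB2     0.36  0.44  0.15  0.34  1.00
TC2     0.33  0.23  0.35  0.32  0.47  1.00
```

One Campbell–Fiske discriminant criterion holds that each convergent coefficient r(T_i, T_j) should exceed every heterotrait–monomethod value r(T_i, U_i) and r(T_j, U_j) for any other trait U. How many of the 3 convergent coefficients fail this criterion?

Checking each validity diagonal entry against its comparison values:
TA (methods 1·2): 0.72 vs {0.37, 0.34, 0.37, 0.32} → pass.
TB (methods 1·2): 0.44 vs {0.37, 0.34, 0.24, 0.47} → fail.
TC (methods 1·2): 0.35 vs {0.37, 0.32, 0.24, 0.47} → fail.
2 of 3 fail.

2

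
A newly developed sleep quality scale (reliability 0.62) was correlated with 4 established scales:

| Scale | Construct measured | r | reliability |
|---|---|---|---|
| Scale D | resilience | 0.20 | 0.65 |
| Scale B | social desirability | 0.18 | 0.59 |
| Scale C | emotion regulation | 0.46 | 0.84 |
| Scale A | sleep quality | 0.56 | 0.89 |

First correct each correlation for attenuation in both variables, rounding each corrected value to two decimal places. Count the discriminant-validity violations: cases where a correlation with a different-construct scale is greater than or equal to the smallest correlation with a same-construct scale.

Disattenuated r (r / √(r_scale · r_new)):
  Scale D (disc): 0.20 / √(0.65·0.62) = 0.32
  Scale B (disc): 0.18 / √(0.59·0.62) = 0.30
  Scale C (disc): 0.46 / √(0.84·0.62) = 0.64
  Scale A (conv): 0.56 / √(0.89·0.62) = 0.75
Smallest convergent = 0.75. Discriminant values: 0.32, 0.30, 0.64; count ≥ 0.75 → 0.

0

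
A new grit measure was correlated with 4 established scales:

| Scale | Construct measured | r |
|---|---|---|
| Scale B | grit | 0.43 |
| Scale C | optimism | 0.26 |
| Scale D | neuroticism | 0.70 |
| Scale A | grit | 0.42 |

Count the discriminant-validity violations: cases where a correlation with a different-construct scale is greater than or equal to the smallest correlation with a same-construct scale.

1

Convergent (same construct = grit): Scale B, Scale A.
Smallest convergent = 0.42. Discriminant values: 0.26, 0.70; count ≥ 0.42 → 1.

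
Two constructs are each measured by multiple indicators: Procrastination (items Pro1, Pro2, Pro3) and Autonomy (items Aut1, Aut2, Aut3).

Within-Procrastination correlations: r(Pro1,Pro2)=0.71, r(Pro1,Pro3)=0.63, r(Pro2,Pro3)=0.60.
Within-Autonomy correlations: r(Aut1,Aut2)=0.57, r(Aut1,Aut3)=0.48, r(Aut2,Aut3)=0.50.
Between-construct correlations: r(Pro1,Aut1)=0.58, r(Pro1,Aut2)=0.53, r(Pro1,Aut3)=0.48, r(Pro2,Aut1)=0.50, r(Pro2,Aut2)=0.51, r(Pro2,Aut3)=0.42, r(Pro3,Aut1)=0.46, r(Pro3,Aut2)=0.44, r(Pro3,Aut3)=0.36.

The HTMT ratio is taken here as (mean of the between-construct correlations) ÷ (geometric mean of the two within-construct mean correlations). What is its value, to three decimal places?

Mean between = 4.28/9 = 0.4756.
Mean within-Pro = 1.94/3 = 0.6467; mean within-Aut = 1.55/3 = 0.5167.
Geometric mean = √(0.6467 × 0.5167) = 0.5781.
HTMT = 0.4756 / 0.5781 = 0.823.

0.823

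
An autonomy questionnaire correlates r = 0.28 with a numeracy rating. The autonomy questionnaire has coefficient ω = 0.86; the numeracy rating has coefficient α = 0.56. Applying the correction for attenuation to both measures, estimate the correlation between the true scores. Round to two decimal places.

r_true = r_obs / √(r_xx · r_yy) = 0.28 / √(0.86 × 0.56) = 0.28 / √0.4816 = 0.28 / 0.6940 ≈ 0.40.

0.40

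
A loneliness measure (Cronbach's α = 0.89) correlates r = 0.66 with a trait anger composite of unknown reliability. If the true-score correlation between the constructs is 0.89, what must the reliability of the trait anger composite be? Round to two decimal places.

r_true = r_obs / √(r_xx · r_yy) ⇒ 0.89 = 0.66 / √(0.89 · r_yy).
√(0.89 · r_yy) = 0.66 / 0.89 = 0.7416; 0.89 · r_yy = 0.5500; r_yy = 0.5500 / 0.89 ≈ 0.62.

0.62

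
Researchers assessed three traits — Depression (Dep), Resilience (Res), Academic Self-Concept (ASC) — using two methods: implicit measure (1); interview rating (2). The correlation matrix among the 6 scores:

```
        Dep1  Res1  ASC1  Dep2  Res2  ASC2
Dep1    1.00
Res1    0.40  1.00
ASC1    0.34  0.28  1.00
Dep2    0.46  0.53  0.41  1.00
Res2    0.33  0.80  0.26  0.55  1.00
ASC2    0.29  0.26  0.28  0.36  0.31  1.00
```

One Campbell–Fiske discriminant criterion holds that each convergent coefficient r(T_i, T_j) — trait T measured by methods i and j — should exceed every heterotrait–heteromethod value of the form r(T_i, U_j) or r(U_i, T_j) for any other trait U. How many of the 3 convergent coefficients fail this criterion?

2

Checking each validity diagonal entry against its comparison values:
Dep (methods 1·2): 0.46 vs {0.33, 0.53, 0.29, 0.41} → fail.
Res (methods 1·2): 0.80 vs {0.53, 0.33, 0.26, 0.26} → pass.
ASC (methods 1·2): 0.28 vs {0.41, 0.29, 0.26, 0.26} → fail.
2 of 3 fail.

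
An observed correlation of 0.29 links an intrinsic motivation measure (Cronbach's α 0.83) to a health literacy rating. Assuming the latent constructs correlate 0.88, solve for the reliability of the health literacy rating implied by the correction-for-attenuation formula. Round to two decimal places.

0.13

r_true = r_obs / √(r_xx · r_yy) ⇒ 0.88 = 0.29 / √(0.83 · r_yy).
√(0.83 · r_yy) = 0.29 / 0.88 = 0.3295; 0.83 · r_yy = 0.1086; r_yy = 0.1086 / 0.83 ≈ 0.13.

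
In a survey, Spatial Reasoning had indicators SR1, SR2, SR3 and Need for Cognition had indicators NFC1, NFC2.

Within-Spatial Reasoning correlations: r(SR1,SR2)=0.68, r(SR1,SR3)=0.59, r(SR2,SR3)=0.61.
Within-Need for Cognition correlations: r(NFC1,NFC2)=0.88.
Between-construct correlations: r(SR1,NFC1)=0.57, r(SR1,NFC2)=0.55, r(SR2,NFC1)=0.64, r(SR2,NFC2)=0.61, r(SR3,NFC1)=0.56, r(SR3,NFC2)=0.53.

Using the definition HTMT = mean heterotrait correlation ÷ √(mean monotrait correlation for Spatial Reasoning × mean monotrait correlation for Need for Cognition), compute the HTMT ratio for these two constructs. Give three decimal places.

Between-construct mean = 3.46/6 = 0.5767.
Mean within-SR = 1.88/3 = 0.6267; mean within-NFC = 0.88/1 = 0.8800.
Geometric mean = √(0.6267 × 0.8800) = 0.7426.
HTMT = 0.5767 / 0.7426 = 0.777.

0.777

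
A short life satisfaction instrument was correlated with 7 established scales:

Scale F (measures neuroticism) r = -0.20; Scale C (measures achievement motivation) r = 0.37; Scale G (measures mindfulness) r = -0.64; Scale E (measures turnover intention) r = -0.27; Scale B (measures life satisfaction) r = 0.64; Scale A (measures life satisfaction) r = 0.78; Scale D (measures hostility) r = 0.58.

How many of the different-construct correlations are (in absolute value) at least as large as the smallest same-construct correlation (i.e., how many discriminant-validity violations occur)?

1

Convergent (same construct = life satisfaction): Scale B, Scale A.
Smallest convergent = 0.64. Discriminant |r|: 0.20, 0.37, 0.64, 0.27, 0.58; count ≥ 0.64 → 1.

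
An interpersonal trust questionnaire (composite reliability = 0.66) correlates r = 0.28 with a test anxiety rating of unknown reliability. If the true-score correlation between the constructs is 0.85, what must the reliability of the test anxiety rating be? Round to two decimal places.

r_true = r_obs / √(r_xx · r_yy) ⇒ 0.85 = 0.28 / √(0.66 · r_yy).
√(0.66 · r_yy) = 0.28 / 0.85 = 0.3294; 0.66 · r_yy = 0.1085; r_yy = 0.1085 / 0.66 ≈ 0.16.

0.16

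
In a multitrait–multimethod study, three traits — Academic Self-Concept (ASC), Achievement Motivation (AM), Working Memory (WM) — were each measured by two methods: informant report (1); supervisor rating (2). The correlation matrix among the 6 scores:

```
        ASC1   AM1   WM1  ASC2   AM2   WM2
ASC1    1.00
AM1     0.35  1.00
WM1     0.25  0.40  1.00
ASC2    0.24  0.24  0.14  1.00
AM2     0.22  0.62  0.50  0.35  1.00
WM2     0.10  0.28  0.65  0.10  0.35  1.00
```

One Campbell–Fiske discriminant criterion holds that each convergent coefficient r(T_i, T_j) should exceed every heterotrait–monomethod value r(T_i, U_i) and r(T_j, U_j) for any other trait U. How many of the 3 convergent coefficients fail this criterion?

Each convergent coefficient versus the relevant comparison correlations:
ASC (methods 1·2): 0.24 vs {0.35, 0.35, 0.25, 0.10} → fail.
AM (methods 1·2): 0.62 vs {0.35, 0.35, 0.40, 0.35} → pass.
WM (methods 1·2): 0.65 vs {0.25, 0.10, 0.40, 0.35} → pass.
1 of 3 fail.

1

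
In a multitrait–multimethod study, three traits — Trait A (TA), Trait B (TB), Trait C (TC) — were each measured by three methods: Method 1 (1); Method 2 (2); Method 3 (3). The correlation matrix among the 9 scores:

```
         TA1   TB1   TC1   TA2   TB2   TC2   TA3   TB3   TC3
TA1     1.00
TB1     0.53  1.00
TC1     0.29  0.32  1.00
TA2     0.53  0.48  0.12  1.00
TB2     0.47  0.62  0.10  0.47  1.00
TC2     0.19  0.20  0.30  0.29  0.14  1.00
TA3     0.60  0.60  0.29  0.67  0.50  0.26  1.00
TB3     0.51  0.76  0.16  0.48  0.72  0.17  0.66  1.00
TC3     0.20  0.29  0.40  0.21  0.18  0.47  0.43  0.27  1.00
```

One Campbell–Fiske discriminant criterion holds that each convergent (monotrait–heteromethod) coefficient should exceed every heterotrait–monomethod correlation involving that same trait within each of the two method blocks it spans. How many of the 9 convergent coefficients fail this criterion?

4

Checking each validity diagonal entry against its comparison values:
TA (methods 1·2): 0.53 vs {0.53, 0.47, 0.29, 0.29} → fail.
TA (methods 1·3): 0.60 vs {0.53, 0.66, 0.29, 0.43} → fail.
TA (methods 2·3): 0.67 vs {0.47, 0.66, 0.29, 0.43} → pass.
TB (methods 1·2): 0.62 vs {0.53, 0.47, 0.32, 0.14} → pass.
TB (methods 1·3): 0.76 vs {0.53, 0.66, 0.32, 0.27} → pass.
TB (methods 2·3): 0.72 vs {0.47, 0.66, 0.14, 0.27} → pass.
TC (methods 1·2): 0.30 vs {0.29, 0.29, 0.32, 0.14} → fail.
TC (methods 1·3): 0.40 vs {0.29, 0.43, 0.32, 0.27} → fail.
TC (methods 2·3): 0.47 vs {0.29, 0.43, 0.14, 0.27} → pass.
4 of 9 fail.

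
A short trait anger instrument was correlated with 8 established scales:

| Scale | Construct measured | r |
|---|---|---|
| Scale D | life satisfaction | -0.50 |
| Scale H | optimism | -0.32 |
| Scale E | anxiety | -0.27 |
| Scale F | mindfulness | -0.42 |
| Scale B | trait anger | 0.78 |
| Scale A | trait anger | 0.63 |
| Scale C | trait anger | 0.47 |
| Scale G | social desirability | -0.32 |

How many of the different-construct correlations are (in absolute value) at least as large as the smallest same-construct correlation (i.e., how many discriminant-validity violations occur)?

Convergent (same construct = trait anger): Scale B, Scale A, Scale C.
Smallest convergent = 0.47. Discriminant |r|: 0.50, 0.32, 0.27, 0.42, 0.32; count ≥ 0.47 → 1.

1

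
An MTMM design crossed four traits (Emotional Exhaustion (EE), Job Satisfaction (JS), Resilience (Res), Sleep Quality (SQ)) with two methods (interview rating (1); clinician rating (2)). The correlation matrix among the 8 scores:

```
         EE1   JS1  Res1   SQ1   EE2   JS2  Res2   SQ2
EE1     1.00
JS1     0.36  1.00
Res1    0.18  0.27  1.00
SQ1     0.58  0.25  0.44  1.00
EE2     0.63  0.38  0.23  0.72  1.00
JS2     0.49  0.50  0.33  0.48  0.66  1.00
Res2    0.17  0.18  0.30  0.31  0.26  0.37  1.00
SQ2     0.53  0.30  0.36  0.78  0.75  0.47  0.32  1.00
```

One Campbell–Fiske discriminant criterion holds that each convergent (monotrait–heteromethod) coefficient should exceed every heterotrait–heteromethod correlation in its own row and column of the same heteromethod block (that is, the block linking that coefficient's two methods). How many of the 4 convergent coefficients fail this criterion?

Each convergent coefficient versus the relevant comparison correlations:
EE (methods 1·2): 0.63 vs {0.49, 0.38, 0.17, 0.23, 0.53, 0.72} → fail.
JS (methods 1·2): 0.50 vs {0.38, 0.49, 0.18, 0.33, 0.30, 0.48} → pass.
Res (methods 1·2): 0.30 vs {0.23, 0.17, 0.33, 0.18, 0.36, 0.31} → fail.
SQ (methods 1·2): 0.78 vs {0.72, 0.53, 0.48, 0.30, 0.31, 0.36} → pass.
2 of 4 fail.

2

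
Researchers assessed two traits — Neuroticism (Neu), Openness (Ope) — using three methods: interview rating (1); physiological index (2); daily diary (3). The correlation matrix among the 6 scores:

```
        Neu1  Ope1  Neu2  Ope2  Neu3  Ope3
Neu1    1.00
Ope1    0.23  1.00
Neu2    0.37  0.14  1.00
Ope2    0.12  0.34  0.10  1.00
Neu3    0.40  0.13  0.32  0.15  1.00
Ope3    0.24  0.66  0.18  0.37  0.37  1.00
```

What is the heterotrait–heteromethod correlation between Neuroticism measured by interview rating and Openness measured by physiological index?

Different traits and methods: r(Neu1, Ope2) = 0.12.

0.12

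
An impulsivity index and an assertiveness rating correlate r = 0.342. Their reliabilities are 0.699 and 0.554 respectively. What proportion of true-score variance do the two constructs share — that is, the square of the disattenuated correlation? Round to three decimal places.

Disattenuated r = 0.342 / √(0.699 × 0.554) = 0.342 / 0.6223 = 0.5496.
Shared true-score variance = 0.5496² = 0.3021 ≈ 0.302.

0.302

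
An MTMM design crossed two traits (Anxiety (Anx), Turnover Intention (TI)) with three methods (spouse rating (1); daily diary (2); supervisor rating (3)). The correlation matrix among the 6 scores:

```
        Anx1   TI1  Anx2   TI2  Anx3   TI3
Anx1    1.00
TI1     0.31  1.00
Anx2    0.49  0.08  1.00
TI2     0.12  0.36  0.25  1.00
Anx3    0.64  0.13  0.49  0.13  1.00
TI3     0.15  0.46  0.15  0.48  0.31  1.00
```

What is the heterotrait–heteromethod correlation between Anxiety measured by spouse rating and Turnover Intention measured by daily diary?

0.12

Different traits and methods: r(Anx1, TI2) = 0.12.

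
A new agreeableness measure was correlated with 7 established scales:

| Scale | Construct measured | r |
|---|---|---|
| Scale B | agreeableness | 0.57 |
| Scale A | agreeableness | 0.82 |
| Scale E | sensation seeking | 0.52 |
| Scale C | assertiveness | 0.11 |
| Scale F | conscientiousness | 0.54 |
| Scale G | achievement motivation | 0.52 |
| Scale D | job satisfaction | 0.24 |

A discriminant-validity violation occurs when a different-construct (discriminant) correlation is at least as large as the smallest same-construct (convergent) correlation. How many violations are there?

0

Convergent (same construct = agreeableness): Scale B, Scale A.
Smallest convergent = 0.57. Discriminant values: 0.52, 0.11, 0.54, 0.52, 0.24; count ≥ 0.57 → 0.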